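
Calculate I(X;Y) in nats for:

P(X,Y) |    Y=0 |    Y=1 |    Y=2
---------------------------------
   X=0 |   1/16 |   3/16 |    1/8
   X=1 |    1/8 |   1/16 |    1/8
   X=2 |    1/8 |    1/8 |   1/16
0.0562 nats

Mutual information: I(X;Y) = H(X) + H(Y) - H(X,Y)

Marginals:
P(X) = (3/8, 5/16, 5/16), H(X) = 1.0948 nats
P(Y) = (5/16, 3/8, 5/16), H(Y) = 1.0948 nats

Joint entropy: H(X,Y) = 2.1334 nats

I(X;Y) = 1.0948 + 1.0948 - 2.1334 = 0.0562 nats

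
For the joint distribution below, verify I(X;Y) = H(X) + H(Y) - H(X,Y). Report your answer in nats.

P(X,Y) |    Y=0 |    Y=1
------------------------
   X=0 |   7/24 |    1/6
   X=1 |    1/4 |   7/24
I(X;Y) = 0.0154 nats

Mutual information has multiple equivalent forms:
- I(X;Y) = H(X) - H(X|Y)
- I(X;Y) = H(Y) - H(Y|X)
- I(X;Y) = H(X) + H(Y) - H(X,Y)

Computing all quantities:
H(X) = 0.6897, H(Y) = 0.6897, H(X,Y) = 1.3640
H(X|Y) = 0.6743, H(Y|X) = 0.6743

Verification:
H(X) - H(X|Y) = 0.6897 - 0.6743 = 0.0154
H(Y) - H(Y|X) = 0.6897 - 0.6743 = 0.0154
H(X) + H(Y) - H(X,Y) = 0.6897 + 0.6897 - 1.3640 = 0.0154

All forms give I(X;Y) = 0.0154 nats. ✓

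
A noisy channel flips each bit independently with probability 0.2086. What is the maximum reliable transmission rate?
0.2612 bits

For a binary symmetric channel (BSC) with error probability p:
Capacity C = 1 - H(p) bits per symbol

where H(p) = -p log₂(p) - (1-p) log₂(1-p) is the binary entropy function.

H(0.2086) = 0.7388 bits
C = 1 - 0.7388 = 0.2612 bits per symbol

This means we can reliably transmit up to 0.2612 bits of information per channel use.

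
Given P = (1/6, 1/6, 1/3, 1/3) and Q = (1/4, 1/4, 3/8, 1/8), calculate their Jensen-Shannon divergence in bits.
0.0484 bits

Jensen-Shannon divergence is:
JSD(P||Q) = 0.5 × D_KL(P||M) + 0.5 × D_KL(Q||M)
where M = 0.5 × (P + Q) is the mixture distribution.

M = 0.5 × (1/6, 1/6, 1/3, 1/3) + 0.5 × (1/4, 1/4, 3/8, 1/8) = (5/24, 5/24, 0.354167, 0.229167)

D_KL(P||M) = 0.0437 bits
D_KL(Q||M) = 0.0531 bits

JSD(P||Q) = 0.5 × 0.0437 + 0.5 × 0.0531 = 0.0484 bits

Unlike KL divergence, JSD is symmetric and bounded: 0 ≤ JSD ≤ log(2).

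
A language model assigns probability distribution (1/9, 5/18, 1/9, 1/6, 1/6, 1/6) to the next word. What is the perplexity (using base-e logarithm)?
5.6972

Perplexity is e^H (or exp(H) for natural log).

First, H = -Σ p log p = 1.7400 nats
Perplexity = e^1.7400 = 5.6972

Interpretation: The model's uncertainty is equivalent to choosing uniformly among 5.7 options.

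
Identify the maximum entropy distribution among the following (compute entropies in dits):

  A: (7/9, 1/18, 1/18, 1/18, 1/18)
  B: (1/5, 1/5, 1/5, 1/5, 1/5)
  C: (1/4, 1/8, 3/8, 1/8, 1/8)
B

For a discrete distribution over n outcomes, entropy is maximized by the uniform distribution.

Computing entropies:
H(A) = 0.3638 dits
H(B) = 0.6990 dits
H(C) = 0.6489 dits

The uniform distribution (where all probabilities equal 1/5) achieves the maximum entropy of log_10(5) = 0.6990 dits.

Distribution B has the highest entropy.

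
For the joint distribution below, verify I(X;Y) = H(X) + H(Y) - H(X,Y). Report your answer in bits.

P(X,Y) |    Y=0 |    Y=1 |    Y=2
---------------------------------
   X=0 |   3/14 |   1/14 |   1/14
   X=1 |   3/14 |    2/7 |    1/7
I(X;Y) = 0.0571 bits

Mutual information has multiple equivalent forms:
- I(X;Y) = H(X) - H(X|Y)
- I(X;Y) = H(Y) - H(Y|X)
- I(X;Y) = H(X) + H(Y) - H(X,Y)

Computing all quantities:
H(X) = 0.9403, H(Y) = 1.5306, H(X,Y) = 2.4138
H(X|Y) = 0.8832, H(Y|X) = 1.4735

Verification:
H(X) - H(X|Y) = 0.9403 - 0.8832 = 0.0571
H(Y) - H(Y|X) = 1.5306 - 1.4735 = 0.0571
H(X) + H(Y) - H(X,Y) = 0.9403 + 1.5306 - 2.4138 = 0.0571

All forms give I(X;Y) = 0.0571 bits. ✓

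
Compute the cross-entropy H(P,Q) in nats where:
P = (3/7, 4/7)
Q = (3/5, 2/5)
0.7425 nats

Cross-entropy: H(P,Q) = -Σ p(x) log q(x)

Alternatively: H(P,Q) = H(P) + D_KL(P||Q)
H(P) = 0.6829 nats
D_KL(P||Q) = 0.0596 nats

H(P,Q) = 0.6829 + 0.0596 = 0.7425 nats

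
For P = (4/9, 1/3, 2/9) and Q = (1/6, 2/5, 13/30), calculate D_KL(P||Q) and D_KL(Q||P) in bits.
D_KL(P||Q) = 0.3271, D_KL(Q||P) = 0.2869

KL divergence is not symmetric: D_KL(P||Q) ≠ D_KL(Q||P) in general.

D_KL(P||Q) = 0.3271 bits
D_KL(Q||P) = 0.2869 bits

No, they are not equal!

This asymmetry is why KL divergence is not a true distance metric.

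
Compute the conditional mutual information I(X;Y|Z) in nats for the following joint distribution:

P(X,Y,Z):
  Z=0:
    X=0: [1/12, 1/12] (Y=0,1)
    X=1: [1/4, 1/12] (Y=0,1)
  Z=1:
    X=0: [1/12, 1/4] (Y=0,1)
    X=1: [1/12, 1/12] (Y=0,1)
0.0306 nats

Conditional mutual information: I(X;Y|Z) = H(X|Z) + H(Y|Z) - H(X,Y|Z)

H(Z) = 0.6931
H(X,Z) = 1.3297 → H(X|Z) = 0.6365
H(Y,Z) = 1.3297 → H(Y|Z) = 0.6365
H(X,Y,Z) = 1.9356 → H(X,Y|Z) = 1.2425

I(X;Y|Z) = 0.6365 + 0.6365 - 1.2425 = 0.0306 nats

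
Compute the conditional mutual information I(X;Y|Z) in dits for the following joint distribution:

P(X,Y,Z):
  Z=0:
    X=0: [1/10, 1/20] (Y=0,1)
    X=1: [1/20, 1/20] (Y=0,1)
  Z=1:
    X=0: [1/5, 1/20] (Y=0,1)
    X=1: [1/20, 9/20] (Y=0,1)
0.0839 dits

Conditional mutual information: I(X;Y|Z) = H(X|Z) + H(Y|Z) - H(X,Y|Z)

H(Z) = 0.2442
H(X,Z) = 0.5246 → H(X|Z) = 0.2804
H(Y,Z) = 0.5246 → H(Y|Z) = 0.2804
H(X,Y,Z) = 0.7211 → H(X,Y|Z) = 0.4769

I(X;Y|Z) = 0.2804 + 0.2804 - 0.4769 = 0.0839 dits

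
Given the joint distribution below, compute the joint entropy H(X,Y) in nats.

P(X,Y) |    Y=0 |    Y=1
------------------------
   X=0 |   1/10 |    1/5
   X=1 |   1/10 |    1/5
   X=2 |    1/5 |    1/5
1.7481 nats

Joint entropy is H(X,Y) = -Σ_{x,y} p(x,y) log p(x,y).

Summing over all non-zero entries:
H(X,Y) = -[1/10·log_e(1/10) + 1/5·log_e(1/5) + 1/10·log_e(1/10) + 1/5·log_e(1/5) + 1/5·log_e(1/5) + 1/5·log_e(1/5)]
H(X,Y) = 1.7481 nats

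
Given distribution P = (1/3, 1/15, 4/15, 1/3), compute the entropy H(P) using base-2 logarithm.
1.8256 bits

Shannon entropy is H(X) = -Σ p(x) log p(x).

For P = (1/3, 1/15, 4/15, 1/3):
H = -1/3 × log_2(1/3) -1/15 × log_2(1/15) -4/15 × log_2(4/15) -1/3 × log_2(1/3)
H = 1.8256 bits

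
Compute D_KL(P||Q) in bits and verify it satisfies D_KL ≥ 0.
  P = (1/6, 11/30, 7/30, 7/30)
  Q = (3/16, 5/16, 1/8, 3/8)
0.1066 bits

KL divergence satisfies the Gibbs inequality: D_KL(P||Q) ≥ 0 for all distributions P, Q.

D_KL(P||Q) = Σ p(x) log(p(x)/q(x))
Term by term:
  x=0: 1/6 × log_2[(1/6)/(3/16)] = -0.0283
  x=1: 11/30 × log_2[(11/30)/(5/16)] = 0.0846
  x=2: 7/30 × log_2[(7/30)/(1/8)] = 0.2101
  x=3: 7/30 × log_2[(7/30)/(3/8)] = -0.1597
D_KL(P||Q) = 0.1066 bits

D_KL(P||Q) = 0.1066 ≥ 0 ✓

This non-negativity is a fundamental property: relative entropy cannot be negative because it measures how different Q is from P.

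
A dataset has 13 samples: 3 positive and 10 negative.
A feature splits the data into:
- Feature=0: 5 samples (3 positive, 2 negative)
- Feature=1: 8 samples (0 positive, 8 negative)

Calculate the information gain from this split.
0.4059 bits

Information Gain = H(Y) - H(Y|Feature)

Before split:
P(positive) = 3/13 = 0.2308
H(Y) = 0.7793 bits

After split:
Feature=0: H = 0.9710 bits (weight = 5/13)
Feature=1: H = 0.0000 bits (weight = 8/13)
H(Y|Feature) = (5/13)×0.9710 + (8/13)×0.0000 = 0.3734 bits

Information Gain = 0.7793 - 0.3734 = 0.4059 bits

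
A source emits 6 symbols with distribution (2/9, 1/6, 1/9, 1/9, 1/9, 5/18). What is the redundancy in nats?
0.0707 nats

Redundancy measures how far a source is from maximum entropy:
R = H_max - H(X)

Maximum entropy for 6 symbols: H_max = log_e(6) = 1.7918 nats
Actual entropy: H(X) = 1.7211 nats
Redundancy: R = 1.7918 - 1.7211 = 0.0707 nats

This redundancy represents potential for compression: the source could be compressed by 0.0707 nats per symbol.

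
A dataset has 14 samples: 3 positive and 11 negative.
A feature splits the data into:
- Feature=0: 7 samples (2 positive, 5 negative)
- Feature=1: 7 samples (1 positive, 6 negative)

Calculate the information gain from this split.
0.0222 bits

Information Gain = H(Y) - H(Y|Feature)

Before split:
P(positive) = 3/14 = 0.2143
H(Y) = 0.7496 bits

After split:
Feature=0: H = 0.8631 bits (weight = 7/14)
Feature=1: H = 0.5917 bits (weight = 7/14)
H(Y|Feature) = (7/14)×0.8631 + (7/14)×0.5917 = 0.7274 bits

Information Gain = 0.7496 - 0.7274 = 0.0222 bits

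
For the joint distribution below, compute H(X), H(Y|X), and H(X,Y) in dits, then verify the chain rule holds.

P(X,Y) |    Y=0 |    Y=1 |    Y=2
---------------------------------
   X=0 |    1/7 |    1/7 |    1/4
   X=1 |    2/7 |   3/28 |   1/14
H(X,Y) = 0.7332, H(X) = 0.2999, H(Y|X) = 0.4333 (all in dits)

Chain rule: H(X,Y) = H(X) + H(Y|X)

Left side — joint entropy directly:
H(X,Y) = -Σ p(x,y) log p(x,y) = 0.7332 dits

Right side — compute H(Y|X) from the conditional distributions:
P(X) = (15/28, 13/28), so H(X) = 0.2999 dits
H(Y|X) = Σ_x P(X=x) · H(Y|X=x):
  P(Y|X=0) = (4/15, 4/15, 7/15), H(Y|X=0) = 0.4606, weight P(X=0) = 15/28
  P(Y|X=1) = (8/13, 3/13, 2/13), H(Y|X=1) = 0.4018, weight P(X=1) = 13/28
H(Y|X) = 0.4333 dits

H(X) + H(Y|X) = 0.2999 + 0.4333 = 0.7332 dits

Both sides equal 0.7332 dits. ✓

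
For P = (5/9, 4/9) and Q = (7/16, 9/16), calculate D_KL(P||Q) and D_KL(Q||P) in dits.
D_KL(P||Q) = 0.0122, D_KL(Q||P) = 0.0122

KL divergence is not symmetric: D_KL(P||Q) ≠ D_KL(Q||P) in general.

D_KL(P||Q) = 0.0122 dits
D_KL(Q||P) = 0.0122 dits

In this case they happen to be equal (to 4 decimal places).

This asymmetry is why KL divergence is not a true distance metric.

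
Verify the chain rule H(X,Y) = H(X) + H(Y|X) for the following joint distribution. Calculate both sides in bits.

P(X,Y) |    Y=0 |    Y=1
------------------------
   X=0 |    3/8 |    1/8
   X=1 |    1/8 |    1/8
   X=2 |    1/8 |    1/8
H(X,Y) = 2.4056, H(X) = 1.5000, H(Y|X) = 0.9056 (all in bits)

Chain rule: H(X,Y) = H(X) + H(Y|X)

Left side — joint entropy directly:
H(X,Y) = -Σ p(x,y) log p(x,y) = 2.4056 bits

Right side — compute H(Y|X) from the conditional distributions:
P(X) = (1/2, 1/4, 1/4), so H(X) = 1.5000 bits
H(Y|X) = Σ_x P(X=x) · H(Y|X=x):
  P(Y|X=0) = (3/4, 1/4), H(Y|X=0) = 0.8113, weight P(X=0) = 1/2
  P(Y|X=1) = (1/2, 1/2), H(Y|X=1) = 1.0000, weight P(X=1) = 1/4
  P(Y|X=2) = (1/2, 1/2), H(Y|X=2) = 1.0000, weight P(X=2) = 1/4
H(Y|X) = 0.9056 bits

H(X) + H(Y|X) = 1.5000 + 0.9056 = 2.4056 bits

Both sides equal 2.4056 bits. ✓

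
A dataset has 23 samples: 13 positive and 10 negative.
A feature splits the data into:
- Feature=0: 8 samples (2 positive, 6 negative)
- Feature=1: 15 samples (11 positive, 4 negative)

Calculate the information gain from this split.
0.1599 bits

Information Gain = H(Y) - H(Y|Feature)

Before split:
P(positive) = 13/23 = 0.5652
H(Y) = 0.9877 bits

After split:
Feature=0: H = 0.8113 bits (weight = 8/23)
Feature=1: H = 0.8366 bits (weight = 15/23)
H(Y|Feature) = (8/23)×0.8113 + (15/23)×0.8366 = 0.8278 bits

Information Gain = 0.9877 - 0.8278 = 0.1599 bits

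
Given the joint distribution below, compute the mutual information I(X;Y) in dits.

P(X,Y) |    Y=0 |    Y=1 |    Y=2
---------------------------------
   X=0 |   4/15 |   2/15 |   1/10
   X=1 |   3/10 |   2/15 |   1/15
0.0019 dits

Mutual information: I(X;Y) = H(X) + H(Y) - H(X,Y)

Marginals:
P(X) = (1/2, 1/2), H(X) = 0.3010 dits
P(Y) = (17/30, 4/15, 1/6), H(Y) = 0.4225 dits

Joint entropy: H(X,Y) = 0.7217 dits

I(X;Y) = 0.3010 + 0.4225 - 0.7217 = 0.0019 dits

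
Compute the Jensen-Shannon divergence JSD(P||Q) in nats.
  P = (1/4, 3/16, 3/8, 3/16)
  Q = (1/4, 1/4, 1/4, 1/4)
0.0108 nats

Jensen-Shannon divergence is:
JSD(P||Q) = 0.5 × D_KL(P||M) + 0.5 × D_KL(Q||M)
where M = 0.5 × (P + Q) is the mixture distribution.

M = 0.5 × (1/4, 3/16, 3/8, 3/16) + 0.5 × (1/4, 1/4, 1/4, 1/4) = (1/4, 7/32, 5/16, 7/32)

D_KL(P||M) = 0.0106 nats
D_KL(Q||M) = 0.0110 nats

JSD(P||Q) = 0.5 × 0.0106 + 0.5 × 0.0110 = 0.0108 nats

Unlike KL divergence, JSD is symmetric and bounded: 0 ≤ JSD ≤ log(2).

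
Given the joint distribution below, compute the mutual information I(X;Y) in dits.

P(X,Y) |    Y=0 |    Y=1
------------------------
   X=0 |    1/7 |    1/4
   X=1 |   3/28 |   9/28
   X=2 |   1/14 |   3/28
0.0040 dits

Mutual information: I(X;Y) = H(X) + H(Y) - H(X,Y)

Marginals:
P(X) = (11/28, 3/7, 5/28), H(X) = 0.4507 dits
P(Y) = (9/28, 19/28), H(Y) = 0.2727 dits

Joint entropy: H(X,Y) = 0.7194 dits

I(X;Y) = 0.4507 + 0.2727 - 0.7194 = 0.0040 dits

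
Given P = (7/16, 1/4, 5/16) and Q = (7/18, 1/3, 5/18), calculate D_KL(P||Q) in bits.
0.0237 bits

KL divergence: D_KL(P||Q) = Σ p(x) log(p(x)/q(x))

Computing term by term:
  x=0: 7/16 × log_2[(7/16)/(7/18)] = 7/16 × 0.1699 = 0.0743
  x=1: 1/4 × log_2[(1/4)/(1/3)] = 1/4 × -0.4150 = -0.1038
  x=2: 5/16 × log_2[(5/16)/(5/18)] = 5/16 × 0.1699 = 0.0531

D_KL(P||Q) = 0.0237 bits

Note: KL divergence is always non-negative and equals 0 iff P = Q.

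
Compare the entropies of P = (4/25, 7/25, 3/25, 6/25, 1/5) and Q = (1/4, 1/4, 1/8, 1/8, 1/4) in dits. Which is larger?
P

Computing entropies in dits:
H(P) = 0.6812
H(Q) = 0.6773

Distribution P has higher entropy.

Intuition: The distribution closer to uniform (more spread out) has higher entropy.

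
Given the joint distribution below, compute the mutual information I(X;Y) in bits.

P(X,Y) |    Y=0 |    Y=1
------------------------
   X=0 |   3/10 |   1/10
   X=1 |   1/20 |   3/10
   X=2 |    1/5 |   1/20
0.2807 bits

Mutual information: I(X;Y) = H(X) + H(Y) - H(X,Y)

Marginals:
P(X) = (2/5, 7/20, 1/4), H(X) = 1.5589 bits
P(Y) = (11/20, 9/20), H(Y) = 0.9928 bits

Joint entropy: H(X,Y) = 2.2710 bits

I(X;Y) = 1.5589 + 0.9928 - 2.2710 = 0.2807 bits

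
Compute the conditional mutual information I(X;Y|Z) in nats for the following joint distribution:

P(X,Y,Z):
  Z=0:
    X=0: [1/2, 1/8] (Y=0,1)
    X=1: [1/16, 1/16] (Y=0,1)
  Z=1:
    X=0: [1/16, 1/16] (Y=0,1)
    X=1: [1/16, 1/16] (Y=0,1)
0.0224 nats

Conditional mutual information: I(X;Y|Z) = H(X|Z) + H(Y|Z) - H(X,Y|Z)

H(Z) = 0.5623
H(X,Z) = 1.0735 → H(X|Z) = 0.5112
H(Y,Z) = 1.1574 → H(Y|Z) = 0.5950
H(X,Y,Z) = 1.6462 → H(X,Y|Z) = 1.0839

I(X;Y|Z) = 0.5112 + 0.5950 - 1.0839 = 0.0224 nats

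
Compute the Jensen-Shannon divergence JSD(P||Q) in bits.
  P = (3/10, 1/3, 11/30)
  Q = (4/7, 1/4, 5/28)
0.0592 bits

Jensen-Shannon divergence is:
JSD(P||Q) = 0.5 × D_KL(P||M) + 0.5 × D_KL(Q||M)
where M = 0.5 × (P + Q) is the mixture distribution.

M = 0.5 × (3/10, 1/3, 11/30) + 0.5 × (4/7, 1/4, 5/28) = (0.435714, 7/24, 0.272619)

D_KL(P||M) = 0.0595 bits
D_KL(Q||M) = 0.0589 bits

JSD(P||Q) = 0.5 × 0.0595 + 0.5 × 0.0589 = 0.0592 bits

Unlike KL divergence, JSD is symmetric and bounded: 0 ≤ JSD ≤ log(2).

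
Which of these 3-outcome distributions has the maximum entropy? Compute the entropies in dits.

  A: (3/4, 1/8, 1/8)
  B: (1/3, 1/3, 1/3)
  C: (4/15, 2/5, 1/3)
B

For a discrete distribution over n outcomes, entropy is maximized by the uniform distribution.

Computing entropies:
H(A) = 0.3195 dits
H(B) = 0.4771 dits
H(C) = 0.4713 dits

The uniform distribution (where all probabilities equal 1/3) achieves the maximum entropy of log_10(3) = 0.4771 dits.

Distribution B has the highest entropy.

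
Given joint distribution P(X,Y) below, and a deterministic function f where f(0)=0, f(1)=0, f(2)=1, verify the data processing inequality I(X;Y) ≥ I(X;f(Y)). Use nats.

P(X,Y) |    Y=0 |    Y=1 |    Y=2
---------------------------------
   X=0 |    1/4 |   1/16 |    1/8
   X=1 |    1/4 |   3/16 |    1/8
I(X;Y) = 0.0249, I(X;f(Y)) = 0.0026, inequality holds: 0.0249 ≥ 0.0026

Data Processing Inequality: For any Markov chain X → Y → Z, we have I(X;Y) ≥ I(X;Z).

Here Z = f(Y) is a deterministic function of Y, forming X → Y → Z.

Original I(X;Y) = 0.0249 nats

After applying f:
P(X,Z) where Z=f(Y):
- P(X,Z=0) = P(X,Y=0) + P(X,Y=1)
- P(X,Z=1) = P(X,Y=2)

I(X;Z) = I(X;f(Y)) = 0.0026 nats

Verification: 0.0249 ≥ 0.0026 ✓

Information cannot be created by processing; the function f can only lose information about X.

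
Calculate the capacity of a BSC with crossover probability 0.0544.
0.6952 bits

For a binary symmetric channel (BSC) with error probability p:
Capacity C = 1 - H(p) bits per symbol

where H(p) = -p log₂(p) - (1-p) log₂(1-p) is the binary entropy function.

H(0.0544) = 0.3048 bits
C = 1 - 0.3048 = 0.6952 bits per symbol

This means we can reliably transmit up to 0.6952 bits of information per channel use.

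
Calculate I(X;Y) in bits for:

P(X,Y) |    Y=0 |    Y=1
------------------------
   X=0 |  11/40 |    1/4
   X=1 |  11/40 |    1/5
0.0022 bits

Mutual information: I(X;Y) = H(X) + H(Y) - H(X,Y)

Marginals:
P(X) = (21/40, 19/40), H(X) = 0.9982 bits
P(Y) = (11/20, 9/20), H(Y) = 0.9928 bits

Joint entropy: H(X,Y) = 1.9888 bits

I(X;Y) = 0.9982 + 0.9928 - 1.9888 = 0.0022 bits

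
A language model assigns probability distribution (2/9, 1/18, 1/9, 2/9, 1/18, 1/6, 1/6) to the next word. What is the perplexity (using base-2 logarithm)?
6.2403

Perplexity is 2^H (or exp(H) for natural log).

First, H = -Σ p log p = 2.6416 bits
Perplexity = 2^2.6416 = 6.2403

Interpretation: The model's uncertainty is equivalent to choosing uniformly among 6.2 options.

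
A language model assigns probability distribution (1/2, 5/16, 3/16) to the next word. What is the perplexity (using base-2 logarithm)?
2.7841

Perplexity is 2^H (or exp(H) for natural log).

First, H = -Σ p log p = 1.4772 bits
Perplexity = 2^1.4772 = 2.7841

Interpretation: The model's uncertainty is equivalent to choosing uniformly among 2.8 options.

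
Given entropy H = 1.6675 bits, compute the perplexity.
3.1766

Perplexity is 2^H (or exp(H) for natural log).

H = 1.6675 bits
Perplexity = 2^1.6675 = 3.1766

Interpretation: The model's uncertainty is equivalent to choosing uniformly among 3.2 options.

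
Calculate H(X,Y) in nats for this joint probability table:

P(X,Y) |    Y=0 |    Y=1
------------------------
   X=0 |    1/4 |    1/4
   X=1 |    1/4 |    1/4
1.3863 nats

Joint entropy is H(X,Y) = -Σ_{x,y} p(x,y) log p(x,y).

Summing over all non-zero entries:
H(X,Y) = -[1/4·log_e(1/4) + 1/4·log_e(1/4) + 1/4·log_e(1/4) + 1/4·log_e(1/4)]
H(X,Y) = 1.3863 nats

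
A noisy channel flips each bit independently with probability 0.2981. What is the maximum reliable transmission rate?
0.1210 bits

For a binary symmetric channel (BSC) with error probability p:
Capacity C = 1 - H(p) bits per symbol

where H(p) = -p log₂(p) - (1-p) log₂(1-p) is the binary entropy function.

H(0.2981) = 0.8790 bits
C = 1 - 0.8790 = 0.1210 bits per symbol

This means we can reliably transmit up to 0.1210 bits of information per channel use.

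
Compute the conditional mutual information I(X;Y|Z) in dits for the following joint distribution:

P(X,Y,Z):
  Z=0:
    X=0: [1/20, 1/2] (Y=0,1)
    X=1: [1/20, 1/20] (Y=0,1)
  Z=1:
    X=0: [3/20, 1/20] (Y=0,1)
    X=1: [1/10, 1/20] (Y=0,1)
0.0190 dits

Conditional mutual information: I(X;Y|Z) = H(X|Z) + H(Y|Z) - H(X,Y|Z)

H(Z) = 0.2812
H(X,Z) = 0.5062 → H(X|Z) = 0.2250
H(Y,Z) = 0.4933 → H(Y|Z) = 0.2121
H(X,Y,Z) = 0.6994 → H(X,Y|Z) = 0.4182

I(X;Y|Z) = 0.2250 + 0.2121 - 0.4182 = 0.0190 dits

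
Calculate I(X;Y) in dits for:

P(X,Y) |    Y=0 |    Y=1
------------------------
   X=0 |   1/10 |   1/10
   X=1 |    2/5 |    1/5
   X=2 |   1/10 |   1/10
0.0060 dits

Mutual information: I(X;Y) = H(X) + H(Y) - H(X,Y)

Marginals:
P(X) = (1/5, 3/5, 1/5), H(X) = 0.4127 dits
P(Y) = (3/5, 2/5), H(Y) = 0.2923 dits

Joint entropy: H(X,Y) = 0.6990 dits

I(X;Y) = 0.4127 + 0.2923 - 0.6990 = 0.0060 dits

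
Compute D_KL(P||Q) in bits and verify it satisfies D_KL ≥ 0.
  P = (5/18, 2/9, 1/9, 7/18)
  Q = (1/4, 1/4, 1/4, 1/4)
0.1224 bits

KL divergence satisfies the Gibbs inequality: D_KL(P||Q) ≥ 0 for all distributions P, Q.

D_KL(P||Q) = Σ p(x) log(p(x)/q(x))
Term by term:
  x=0: 5/18 × log_2[(5/18)/(1/4)] = 0.0422
  x=1: 2/9 × log_2[(2/9)/(1/4)] = -0.0378
  x=2: 1/9 × log_2[(1/9)/(1/4)] = -0.1300
  x=3: 7/18 × log_2[(7/18)/(1/4)] = 0.2479
D_KL(P||Q) = 0.1224 bits

D_KL(P||Q) = 0.1224 ≥ 0 ✓

This non-negativity is a fundamental property: relative entropy cannot be negative because it measures how different Q is from P.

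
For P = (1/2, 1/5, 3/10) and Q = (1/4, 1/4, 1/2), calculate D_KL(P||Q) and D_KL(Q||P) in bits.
D_KL(P||Q) = 0.2145, D_KL(Q||P) = 0.1990

KL divergence is not symmetric: D_KL(P||Q) ≠ D_KL(Q||P) in general.

D_KL(P||Q) = 0.2145 bits
D_KL(Q||P) = 0.1990 bits

No, they are not equal!

This asymmetry is why KL divergence is not a true distance metric.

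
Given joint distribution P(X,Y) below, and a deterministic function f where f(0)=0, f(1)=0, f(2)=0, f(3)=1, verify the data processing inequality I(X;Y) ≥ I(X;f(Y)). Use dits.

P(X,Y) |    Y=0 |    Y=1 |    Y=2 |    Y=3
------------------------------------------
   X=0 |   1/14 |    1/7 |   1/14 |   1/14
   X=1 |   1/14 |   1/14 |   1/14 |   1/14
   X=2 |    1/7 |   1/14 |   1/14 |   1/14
I(X;Y) = 0.0123, I(X;f(Y)) = 0.0006, inequality holds: 0.0123 ≥ 0.0006

Data Processing Inequality: For any Markov chain X → Y → Z, we have I(X;Y) ≥ I(X;Z).

Here Z = f(Y) is a deterministic function of Y, forming X → Y → Z.

Original I(X;Y) = 0.0123 dits

After applying f:
P(X,Z) where Z=f(Y):
- P(X,Z=0) = P(X,Y=0) + P(X,Y=1) + P(X,Y=2)
- P(X,Z=1) = P(X,Y=3)

I(X;Z) = I(X;f(Y)) = 0.0006 dits

Verification: 0.0123 ≥ 0.0006 ✓

Information cannot be created by processing; the function f can only lose information about X.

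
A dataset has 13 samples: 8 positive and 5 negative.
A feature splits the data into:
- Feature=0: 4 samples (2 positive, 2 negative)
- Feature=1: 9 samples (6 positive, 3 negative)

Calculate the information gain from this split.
0.0178 bits

Information Gain = H(Y) - H(Y|Feature)

Before split:
P(positive) = 8/13 = 0.6154
H(Y) = 0.9612 bits

After split:
Feature=0: H = 1.0000 bits (weight = 4/13)
Feature=1: H = 0.9183 bits (weight = 9/13)
H(Y|Feature) = (4/13)×1.0000 + (9/13)×0.9183 = 0.9434 bits

Information Gain = 0.9612 - 0.9434 = 0.0178 bits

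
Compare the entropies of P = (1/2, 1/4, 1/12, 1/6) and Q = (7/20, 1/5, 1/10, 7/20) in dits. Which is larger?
Q

Computing entropies in dits:
H(P) = 0.5207
H(Q) = 0.5589

Distribution Q has higher entropy.

Intuition: The distribution closer to uniform (more spread out) has higher entropy.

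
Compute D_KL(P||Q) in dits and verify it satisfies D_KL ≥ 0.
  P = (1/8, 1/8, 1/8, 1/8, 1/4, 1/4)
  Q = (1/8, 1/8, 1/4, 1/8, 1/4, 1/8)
0.0376 dits

KL divergence satisfies the Gibbs inequality: D_KL(P||Q) ≥ 0 for all distributions P, Q.

D_KL(P||Q) = Σ p(x) log(p(x)/q(x))
Term by term:
  x=0: 1/8 × log_10[(1/8)/(1/8)] = 0.0000
  x=1: 1/8 × log_10[(1/8)/(1/8)] = 0.0000
  x=2: 1/8 × log_10[(1/8)/(1/4)] = -0.0376
  x=3: 1/8 × log_10[(1/8)/(1/8)] = 0.0000
  x=4: 1/4 × log_10[(1/4)/(1/4)] = 0.0000
  x=5: 1/4 × log_10[(1/4)/(1/8)] = 0.0753
D_KL(P||Q) = 0.0376 dits

D_KL(P||Q) = 0.0376 ≥ 0 ✓

This non-negativity is a fundamental property: relative entropy cannot be negative because it measures how different Q is from P.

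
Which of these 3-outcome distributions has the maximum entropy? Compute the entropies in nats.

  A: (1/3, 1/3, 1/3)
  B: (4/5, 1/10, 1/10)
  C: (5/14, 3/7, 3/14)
A

For a discrete distribution over n outcomes, entropy is maximized by the uniform distribution.

Computing entropies:
H(A) = 1.0986 nats
H(B) = 0.6390 nats
H(C) = 1.0609 nats

The uniform distribution (where all probabilities equal 1/3) achieves the maximum entropy of log_e(3) = 1.0986 nats.

Distribution A has the highest entropy.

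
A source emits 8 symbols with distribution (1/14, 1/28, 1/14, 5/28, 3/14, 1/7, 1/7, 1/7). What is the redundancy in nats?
0.1117 nats

Redundancy measures how far a source is from maximum entropy:
R = H_max - H(X)

Maximum entropy for 8 symbols: H_max = log_e(8) = 2.0794 nats
Actual entropy: H(X) = 1.9677 nats
Redundancy: R = 2.0794 - 1.9677 = 0.1117 nats

This redundancy represents potential for compression: the source could be compressed by 0.1117 nats per symbol.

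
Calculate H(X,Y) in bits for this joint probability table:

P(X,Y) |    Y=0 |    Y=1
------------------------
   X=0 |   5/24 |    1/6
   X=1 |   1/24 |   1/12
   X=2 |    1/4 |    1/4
2.3921 bits

Joint entropy is H(X,Y) = -Σ_{x,y} p(x,y) log p(x,y).

Summing over all non-zero entries:
H(X,Y) = -[5/24·log_2(5/24) + 1/6·log_2(1/6) + 1/24·log_2(1/24) + 1/12·log_2(1/12) + 1/4·log_2(1/4) + 1/4·log_2(1/4)]
H(X,Y) = 2.3921 bits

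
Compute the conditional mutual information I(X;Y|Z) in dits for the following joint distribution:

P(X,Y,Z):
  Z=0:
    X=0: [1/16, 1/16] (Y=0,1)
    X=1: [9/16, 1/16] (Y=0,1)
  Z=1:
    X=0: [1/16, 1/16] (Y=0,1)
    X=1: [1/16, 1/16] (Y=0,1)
0.0209 dits

Conditional mutual information: I(X;Y|Z) = H(X|Z) + H(Y|Z) - H(X,Y|Z)

H(Z) = 0.2442
H(X,Z) = 0.4662 → H(X|Z) = 0.2220
H(Y,Z) = 0.4662 → H(Y|Z) = 0.2220
H(X,Y,Z) = 0.6674 → H(X,Y|Z) = 0.4231

I(X;Y|Z) = 0.2220 + 0.2220 - 0.4231 = 0.0209 dits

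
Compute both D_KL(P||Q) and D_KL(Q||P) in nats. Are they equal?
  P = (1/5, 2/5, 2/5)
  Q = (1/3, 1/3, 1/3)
D_KL(P||Q) = 0.0437, D_KL(Q||P) = 0.0487

KL divergence is not symmetric: D_KL(P||Q) ≠ D_KL(Q||P) in general.

D_KL(P||Q) = 0.0437 nats
D_KL(Q||P) = 0.0487 nats

No, they are not equal!

This asymmetry is why KL divergence is not a true distance metric.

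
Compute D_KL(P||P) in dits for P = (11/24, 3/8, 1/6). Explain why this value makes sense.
0.0000 dits

KL divergence satisfies the Gibbs inequality: D_KL(P||Q) ≥ 0 for all distributions P, Q.

D_KL(P||Q) = Σ p(x) log(p(x)/q(x))
Each term is p(x) × log_10(p(x)/p(x)) = p(x) × log_10(1) = 0, so the sum is 0.
D_KL(P||Q) = 0.0000 dits

When P = Q, the KL divergence is exactly 0, as there is no 'divergence' between identical distributions.

This non-negativity is a fundamental property: relative entropy cannot be negative because it measures how different Q is from P.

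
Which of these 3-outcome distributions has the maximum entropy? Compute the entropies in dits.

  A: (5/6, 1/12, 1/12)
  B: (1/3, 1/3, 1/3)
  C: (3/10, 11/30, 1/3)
B

For a discrete distribution over n outcomes, entropy is maximized by the uniform distribution.

Computing entropies:
H(A) = 0.2458 dits
H(B) = 0.4771 dits
H(C) = 0.4757 dits

The uniform distribution (where all probabilities equal 1/3) achieves the maximum entropy of log_10(3) = 0.4771 dits.

Distribution B has the highest entropy.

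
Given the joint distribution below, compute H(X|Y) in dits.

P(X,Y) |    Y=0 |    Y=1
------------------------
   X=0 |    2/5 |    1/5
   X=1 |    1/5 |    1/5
0.2863 dits

Using the chain rule: H(X|Y) = H(X,Y) - H(Y)

First, compute H(X,Y) = 0.5786 dits

Marginal P(Y) = (3/5, 2/5)
H(Y) = 0.2923 dits

H(X|Y) = H(X,Y) - H(Y) = 0.5786 - 0.2923 = 0.2863 dits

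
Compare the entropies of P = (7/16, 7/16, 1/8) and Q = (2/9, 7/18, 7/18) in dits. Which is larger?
Q

Computing entropies in dits:
H(P) = 0.4270
H(Q) = 0.4642

Distribution Q has higher entropy.

Intuition: The distribution closer to uniform (more spread out) has higher entropy.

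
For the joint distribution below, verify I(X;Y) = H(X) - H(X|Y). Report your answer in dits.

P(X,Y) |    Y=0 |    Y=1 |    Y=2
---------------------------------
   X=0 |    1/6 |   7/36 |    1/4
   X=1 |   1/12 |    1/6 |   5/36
I(X;Y) = 0.0028 dits

Mutual information has multiple equivalent forms:
- I(X;Y) = H(X) - H(X|Y)
- I(X;Y) = H(Y) - H(Y|X)
- I(X;Y) = H(X) + H(Y) - H(X,Y)

Computing all quantities:
H(X) = 0.2902, H(Y) = 0.4698, H(X,Y) = 0.7572
H(X|Y) = 0.2874, H(Y|X) = 0.4670

Verification:
H(X) - H(X|Y) = 0.2902 - 0.2874 = 0.0028
H(Y) - H(Y|X) = 0.4698 - 0.4670 = 0.0028
H(X) + H(Y) - H(X,Y) = 0.2902 + 0.4698 - 0.7572 = 0.0028

All forms give I(X;Y) = 0.0028 dits. ✓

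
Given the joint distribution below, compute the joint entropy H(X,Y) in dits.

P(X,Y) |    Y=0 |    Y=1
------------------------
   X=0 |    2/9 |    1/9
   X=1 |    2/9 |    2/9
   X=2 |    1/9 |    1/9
0.7536 dits

Joint entropy is H(X,Y) = -Σ_{x,y} p(x,y) log p(x,y).

Summing over all non-zero entries:
H(X,Y) = -[2/9·log_10(2/9) + 1/9·log_10(1/9) + 2/9·log_10(2/9) + 2/9·log_10(2/9) + 1/9·log_10(1/9) + 1/9·log_10(1/9)]
H(X,Y) = 0.7536 dits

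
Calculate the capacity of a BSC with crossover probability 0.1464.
0.3992 bits

For a binary symmetric channel (BSC) with error probability p:
Capacity C = 1 - H(p) bits per symbol

where H(p) = -p log₂(p) - (1-p) log₂(1-p) is the binary entropy function.

H(0.1464) = 0.6008 bits
C = 1 - 0.6008 = 0.3992 bits per symbol

This means we can reliably transmit up to 0.3992 bits of information per channel use.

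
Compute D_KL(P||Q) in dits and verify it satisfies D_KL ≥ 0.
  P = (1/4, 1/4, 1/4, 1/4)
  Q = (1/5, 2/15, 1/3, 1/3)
0.0300 dits

KL divergence satisfies the Gibbs inequality: D_KL(P||Q) ≥ 0 for all distributions P, Q.

D_KL(P||Q) = Σ p(x) log(p(x)/q(x))
Term by term:
  x=0: 1/4 × log_10[(1/4)/(1/5)] = 0.0242
  x=1: 1/4 × log_10[(1/4)/(2/15)] = 0.0683
  x=2: 1/4 × log_10[(1/4)/(1/3)] = -0.0312
  x=3: 1/4 × log_10[(1/4)/(1/3)] = -0.0312
D_KL(P||Q) = 0.0300 dits

D_KL(P||Q) = 0.0300 ≥ 0 ✓

This non-negativity is a fundamental property: relative entropy cannot be negative because it measures how different Q is from P.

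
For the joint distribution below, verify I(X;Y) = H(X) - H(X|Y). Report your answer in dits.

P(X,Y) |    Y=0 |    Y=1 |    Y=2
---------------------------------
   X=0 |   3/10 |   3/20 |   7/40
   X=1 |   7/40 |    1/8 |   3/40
I(X;Y) = 0.0029 dits

Mutual information has multiple equivalent forms:
- I(X;Y) = H(X) - H(X|Y)
- I(X;Y) = H(Y) - H(Y|X)
- I(X;Y) = H(X) + H(Y) - H(X,Y)

Computing all quantities:
H(X) = 0.2873, H(Y) = 0.4583, H(X,Y) = 0.7426
H(X|Y) = 0.2844, H(Y|X) = 0.4553

Verification:
H(X) - H(X|Y) = 0.2873 - 0.2844 = 0.0029
H(Y) - H(Y|X) = 0.4583 - 0.4553 = 0.0029
H(X) + H(Y) - H(X,Y) = 0.2873 + 0.4583 - 0.7426 = 0.0029

All forms give I(X;Y) = 0.0029 dits. ✓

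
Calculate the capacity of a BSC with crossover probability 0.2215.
0.2371 bits

For a binary symmetric channel (BSC) with error probability p:
Capacity C = 1 - H(p) bits per symbol

where H(p) = -p log₂(p) - (1-p) log₂(1-p) is the binary entropy function.

H(0.2215) = 0.7629 bits
C = 1 - 0.7629 = 0.2371 bits per symbol

This means we can reliably transmit up to 0.2371 bits of information per channel use.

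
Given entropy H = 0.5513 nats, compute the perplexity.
1.7355

Perplexity is e^H (or exp(H) for natural log).

H = 0.5513 nats
Perplexity = e^0.5513 = 1.7355

Interpretation: The model's uncertainty is equivalent to choosing uniformly among 1.7 options.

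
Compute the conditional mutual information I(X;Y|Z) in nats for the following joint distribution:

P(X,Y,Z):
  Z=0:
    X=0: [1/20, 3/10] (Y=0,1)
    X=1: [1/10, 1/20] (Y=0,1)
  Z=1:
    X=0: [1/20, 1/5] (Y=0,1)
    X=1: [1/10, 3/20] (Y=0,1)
0.0785 nats

Conditional mutual information: I(X;Y|Z) = H(X|Z) + H(Y|Z) - H(X,Y|Z)

H(Z) = 0.6931
H(X,Z) = 1.3452 → H(X|Z) = 0.6520
H(Y,Z) = 1.3040 → H(Y|Z) = 0.6109
H(X,Y,Z) = 1.8775 → H(X,Y|Z) = 1.1844

I(X;Y|Z) = 0.6520 + 0.6109 - 1.1844 = 0.0785 nats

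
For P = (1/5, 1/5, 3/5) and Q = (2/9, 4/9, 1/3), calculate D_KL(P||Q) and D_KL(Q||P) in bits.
D_KL(P||Q) = 0.2480, D_KL(Q||P) = 0.2631

KL divergence is not symmetric: D_KL(P||Q) ≠ D_KL(Q||P) in general.

D_KL(P||Q) = 0.2480 bits
D_KL(Q||P) = 0.2631 bits

No, they are not equal!

This asymmetry is why KL divergence is not a true distance metric.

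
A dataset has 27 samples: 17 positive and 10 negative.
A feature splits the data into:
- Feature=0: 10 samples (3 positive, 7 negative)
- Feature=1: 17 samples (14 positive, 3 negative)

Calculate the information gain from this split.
0.2013 bits

Information Gain = H(Y) - H(Y|Feature)

Before split:
P(positive) = 17/27 = 0.6296
H(Y) = 0.9510 bits

After split:
Feature=0: H = 0.8813 bits (weight = 10/27)
Feature=1: H = 0.6723 bits (weight = 17/27)
H(Y|Feature) = (10/27)×0.8813 + (17/27)×0.6723 = 0.7497 bits

Information Gain = 0.9510 - 0.7497 = 0.2013 bits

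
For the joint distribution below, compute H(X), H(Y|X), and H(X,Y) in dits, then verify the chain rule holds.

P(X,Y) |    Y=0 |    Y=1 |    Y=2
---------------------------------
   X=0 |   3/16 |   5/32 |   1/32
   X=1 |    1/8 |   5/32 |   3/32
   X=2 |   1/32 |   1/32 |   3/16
H(X,Y) = 0.8749, H(X) = 0.4700, H(Y|X) = 0.4049 (all in dits)

Chain rule: H(X,Y) = H(X) + H(Y|X)

Left side — joint entropy directly:
H(X,Y) = -Σ p(x,y) log p(x,y) = 0.8749 dits

Right side — compute H(Y|X) from the conditional distributions:
P(X) = (3/8, 3/8, 1/4), so H(X) = 0.4700 dits
H(Y|X) = Σ_x P(X=x) · H(Y|X=x):
  P(Y|X=0) = (1/2, 5/12, 1/12), H(Y|X=0) = 0.3989, weight P(X=0) = 3/8
  P(Y|X=1) = (1/3, 5/12, 1/4), H(Y|X=1) = 0.4680, weight P(X=1) = 3/8
  P(Y|X=2) = (1/8, 1/8, 3/4), H(Y|X=2) = 0.3195, weight P(X=2) = 1/4
H(Y|X) = 0.4049 dits

H(X) + H(Y|X) = 0.4700 + 0.4049 = 0.8749 dits

Both sides equal 0.8749 dits. ✓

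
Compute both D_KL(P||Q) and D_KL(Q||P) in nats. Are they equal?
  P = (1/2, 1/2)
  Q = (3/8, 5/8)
D_KL(P||Q) = 0.0323, D_KL(Q||P) = 0.0316

KL divergence is not symmetric: D_KL(P||Q) ≠ D_KL(Q||P) in general.

D_KL(P||Q) = 0.0323 nats
D_KL(Q||P) = 0.0316 nats

No, they are not equal!

This asymmetry is why KL divergence is not a true distance metric.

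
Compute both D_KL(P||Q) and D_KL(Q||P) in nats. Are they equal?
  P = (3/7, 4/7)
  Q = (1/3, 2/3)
D_KL(P||Q) = 0.0196, D_KL(Q||P) = 0.0190

KL divergence is not symmetric: D_KL(P||Q) ≠ D_KL(Q||P) in general.

D_KL(P||Q) = 0.0196 nats
D_KL(Q||P) = 0.0190 nats

No, they are not equal!

This asymmetry is why KL divergence is not a true distance metric.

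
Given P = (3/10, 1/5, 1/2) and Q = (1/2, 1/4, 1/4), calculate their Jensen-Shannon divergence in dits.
0.0153 dits

Jensen-Shannon divergence is:
JSD(P||Q) = 0.5 × D_KL(P||M) + 0.5 × D_KL(Q||M)
where M = 0.5 × (P + Q) is the mixture distribution.

M = 0.5 × (3/10, 1/5, 1/2) + 0.5 × (1/2, 1/4, 1/4) = (2/5, 9/40, 3/8)

D_KL(P||M) = 0.0148 dits
D_KL(Q||M) = 0.0159 dits

JSD(P||Q) = 0.5 × 0.0148 + 0.5 × 0.0159 = 0.0153 dits

Unlike KL divergence, JSD is symmetric and bounded: 0 ≤ JSD ≤ log(2).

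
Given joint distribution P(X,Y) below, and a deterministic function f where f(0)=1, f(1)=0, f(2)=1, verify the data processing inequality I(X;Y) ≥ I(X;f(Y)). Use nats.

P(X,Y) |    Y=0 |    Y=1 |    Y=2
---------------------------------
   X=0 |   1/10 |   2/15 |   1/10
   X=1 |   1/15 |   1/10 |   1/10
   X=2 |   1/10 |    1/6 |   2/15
I(X;Y) = 0.0026, I(X;f(Y)) = 0.0006, inequality holds: 0.0026 ≥ 0.0006

Data Processing Inequality: For any Markov chain X → Y → Z, we have I(X;Y) ≥ I(X;Z).

Here Z = f(Y) is a deterministic function of Y, forming X → Y → Z.

Original I(X;Y) = 0.0026 nats

After applying f:
P(X,Z) where Z=f(Y):
- P(X,Z=0) = P(X,Y=1)
- P(X,Z=1) = P(X,Y=0) + P(X,Y=2)

I(X;Z) = I(X;f(Y)) = 0.0006 nats

Verification: 0.0026 ≥ 0.0006 ✓

Information cannot be created by processing; the function f can only lose information about X.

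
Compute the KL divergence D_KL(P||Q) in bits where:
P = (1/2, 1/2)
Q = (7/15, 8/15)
0.0032 bits

KL divergence: D_KL(P||Q) = Σ p(x) log(p(x)/q(x))

Computing term by term:
  x=0: 1/2 × log_2[(1/2)/(7/15)] = 1/2 × 0.0995 = 0.0498
  x=1: 1/2 × log_2[(1/2)/(8/15)] = 1/2 × -0.0931 = -0.0466

D_KL(P||Q) = 0.0032 bits

Note: KL divergence is always non-negative and equals 0 iff P = Q.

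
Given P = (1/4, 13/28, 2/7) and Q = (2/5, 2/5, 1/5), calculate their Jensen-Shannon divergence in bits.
0.0198 bits

Jensen-Shannon divergence is:
JSD(P||Q) = 0.5 × D_KL(P||M) + 0.5 × D_KL(Q||M)
where M = 0.5 × (P + Q) is the mixture distribution.

M = 0.5 × (1/4, 13/28, 2/7) + 0.5 × (2/5, 2/5, 1/5) = (13/40, 0.432143, 0.242857)

D_KL(P||M) = 0.0204 bits
D_KL(Q||M) = 0.0192 bits

JSD(P||Q) = 0.5 × 0.0204 + 0.5 × 0.0192 = 0.0198 bits

Unlike KL divergence, JSD is symmetric and bounded: 0 ≤ JSD ≤ log(2).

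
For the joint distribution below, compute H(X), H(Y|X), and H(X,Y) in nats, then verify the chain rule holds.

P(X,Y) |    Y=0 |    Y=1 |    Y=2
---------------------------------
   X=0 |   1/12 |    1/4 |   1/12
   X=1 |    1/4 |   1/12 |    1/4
H(X,Y) = 1.6609, H(X) = 0.6792, H(Y|X) = 0.9818 (all in nats)

Chain rule: H(X,Y) = H(X) + H(Y|X)

Left side — joint entropy directly:
H(X,Y) = -Σ p(x,y) log p(x,y) = 1.6609 nats

Right side — compute H(Y|X) from the conditional distributions:
P(X) = (5/12, 7/12), so H(X) = 0.6792 nats
H(Y|X) = Σ_x P(X=x) · H(Y|X=x):
  P(Y|X=0) = (1/5, 3/5, 1/5), H(Y|X=0) = 0.9503, weight P(X=0) = 5/12
  P(Y|X=1) = (3/7, 1/7, 3/7), H(Y|X=1) = 1.0042, weight P(X=1) = 7/12
H(Y|X) = 0.9818 nats

H(X) + H(Y|X) = 0.6792 + 0.9818 = 1.6609 nats

Both sides equal 1.6609 nats. ✓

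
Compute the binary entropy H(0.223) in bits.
0.7656 bits

The binary entropy function is:
H(p) = -p log(p) - (1-p) log(1-p)

H(0.223) = -0.223 × log_2(0.223) - 0.777 × log_2(0.777)
H(0.223) = 0.7656 bits

Note: Binary entropy is maximized at p=0.5 (H=1 bit) and minimized at p=0 or p=1 (H=0).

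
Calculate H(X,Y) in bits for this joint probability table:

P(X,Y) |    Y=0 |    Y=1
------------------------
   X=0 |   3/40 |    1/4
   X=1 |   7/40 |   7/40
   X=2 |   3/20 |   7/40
2.5110 bits

Joint entropy is H(X,Y) = -Σ_{x,y} p(x,y) log p(x,y).

Summing over all non-zero entries:
H(X,Y) = -[3/40·log_2(3/40) + 1/4·log_2(1/4) + 7/40·log_2(7/40) + 7/40·log_2(7/40) + 3/20·log_2(3/20) + 7/40·log_2(7/40)]
H(X,Y) = 2.5110 bits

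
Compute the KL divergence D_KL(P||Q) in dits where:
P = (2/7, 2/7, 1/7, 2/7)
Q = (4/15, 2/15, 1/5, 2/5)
0.0405 dits

KL divergence: D_KL(P||Q) = Σ p(x) log(p(x)/q(x))

Computing term by term:
  x=0: 2/7 × log_10[(2/7)/(4/15)] = 2/7 × 0.0300 = 0.0086
  x=1: 2/7 × log_10[(2/7)/(2/15)] = 2/7 × 0.3310 = 0.0946
  x=2: 1/7 × log_10[(1/7)/(1/5)] = 1/7 × -0.1461 = -0.0209
  x=3: 2/7 × log_10[(2/7)/(2/5)] = 2/7 × -0.1461 = -0.0418

D_KL(P||Q) = 0.0405 dits

Note: KL divergence is always non-negative and equals 0 iff P = Q.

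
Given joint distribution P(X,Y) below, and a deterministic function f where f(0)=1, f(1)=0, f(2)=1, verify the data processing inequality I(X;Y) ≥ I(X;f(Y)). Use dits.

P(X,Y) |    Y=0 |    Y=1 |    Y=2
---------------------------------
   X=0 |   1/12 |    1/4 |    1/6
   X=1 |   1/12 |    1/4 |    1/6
I(X;Y) = 0.0000, I(X;f(Y)) = 0.0000, inequality holds: 0.0000 ≥ 0.0000

Data Processing Inequality: For any Markov chain X → Y → Z, we have I(X;Y) ≥ I(X;Z).

Here Z = f(Y) is a deterministic function of Y, forming X → Y → Z.

Original I(X;Y) = 0.0000 dits

After applying f:
P(X,Z) where Z=f(Y):
- P(X,Z=0) = P(X,Y=1)
- P(X,Z=1) = P(X,Y=0) + P(X,Y=2)

I(X;Z) = I(X;f(Y)) = 0.0000 dits

Verification: 0.0000 ≥ 0.0000 ✓

Information cannot be created by processing; the function f can only lose information about X.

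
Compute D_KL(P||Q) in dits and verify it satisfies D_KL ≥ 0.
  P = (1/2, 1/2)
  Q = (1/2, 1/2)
0.0000 dits

KL divergence satisfies the Gibbs inequality: D_KL(P||Q) ≥ 0 for all distributions P, Q.

D_KL(P||Q) = Σ p(x) log(p(x)/q(x))
Term by term:
  x=0: 1/2 × log_10[(1/2)/(1/2)] = 0.0000
  x=1: 1/2 × log_10[(1/2)/(1/2)] = 0.0000
D_KL(P||Q) = 0.0000 dits

D_KL(P||Q) = 0.0000 ≥ 0 ✓

This non-negativity is a fundamental property: relative entropy cannot be negative because it measures how different Q is from P.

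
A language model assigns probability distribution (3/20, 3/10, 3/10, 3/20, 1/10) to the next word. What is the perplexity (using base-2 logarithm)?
4.5804

Perplexity is 2^H (or exp(H) for natural log).

First, H = -Σ p log p = 2.1955 bits
Perplexity = 2^2.1955 = 4.5804

Interpretation: The model's uncertainty is equivalent to choosing uniformly among 4.6 options.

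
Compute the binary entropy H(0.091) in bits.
0.4398 bits

The binary entropy function is:
H(p) = -p log(p) - (1-p) log(1-p)

H(0.091) = -0.091 × log_2(0.091) - 0.909 × log_2(0.909)
H(0.091) = 0.4398 bits

Note: Binary entropy is maximized at p=0.5 (H=1 bit) and minimized at p=0 or p=1 (H=0).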